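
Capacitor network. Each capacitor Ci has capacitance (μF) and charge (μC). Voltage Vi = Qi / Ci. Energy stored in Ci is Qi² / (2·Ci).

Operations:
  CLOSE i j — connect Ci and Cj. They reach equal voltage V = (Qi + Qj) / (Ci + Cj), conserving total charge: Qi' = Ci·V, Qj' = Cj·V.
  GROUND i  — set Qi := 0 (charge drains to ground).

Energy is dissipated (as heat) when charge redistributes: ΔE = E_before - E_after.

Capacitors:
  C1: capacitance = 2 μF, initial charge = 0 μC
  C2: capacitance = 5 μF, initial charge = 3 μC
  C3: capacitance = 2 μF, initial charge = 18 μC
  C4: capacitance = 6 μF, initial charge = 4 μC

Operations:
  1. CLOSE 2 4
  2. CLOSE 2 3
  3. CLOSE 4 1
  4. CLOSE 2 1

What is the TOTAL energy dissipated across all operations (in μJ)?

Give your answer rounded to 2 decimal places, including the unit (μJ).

Answer: 54.91 μJ

Derivation:
Initial: C1(2μF, Q=0μC, V=0.00V), C2(5μF, Q=3μC, V=0.60V), C3(2μF, Q=18μC, V=9.00V), C4(6μF, Q=4μC, V=0.67V)
Op 1: CLOSE 2-4: Q_total=7.00, C_total=11.00, V=0.64; Q2=3.18, Q4=3.82; dissipated=0.006
Op 2: CLOSE 2-3: Q_total=21.18, C_total=7.00, V=3.03; Q2=15.13, Q3=6.05; dissipated=49.965
Op 3: CLOSE 4-1: Q_total=3.82, C_total=8.00, V=0.48; Q4=2.86, Q1=0.95; dissipated=0.304
Op 4: CLOSE 2-1: Q_total=16.08, C_total=7.00, V=2.30; Q2=11.49, Q1=4.60; dissipated=4.640
Total dissipated: 54.914 μJ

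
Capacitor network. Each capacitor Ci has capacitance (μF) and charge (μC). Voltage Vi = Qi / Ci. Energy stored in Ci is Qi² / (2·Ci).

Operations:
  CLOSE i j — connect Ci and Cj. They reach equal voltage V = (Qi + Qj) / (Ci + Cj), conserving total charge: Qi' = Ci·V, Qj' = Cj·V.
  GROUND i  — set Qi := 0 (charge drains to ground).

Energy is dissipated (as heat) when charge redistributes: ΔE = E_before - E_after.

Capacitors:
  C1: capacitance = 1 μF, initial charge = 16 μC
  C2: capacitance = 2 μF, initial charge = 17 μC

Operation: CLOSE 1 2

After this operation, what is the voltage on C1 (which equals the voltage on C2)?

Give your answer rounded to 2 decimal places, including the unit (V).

Initial: C1(1μF, Q=16μC, V=16.00V), C2(2μF, Q=17μC, V=8.50V)
Op 1: CLOSE 1-2: Q_total=33.00, C_total=3.00, V=11.00; Q1=11.00, Q2=22.00; dissipated=18.750

Answer: 11.00 V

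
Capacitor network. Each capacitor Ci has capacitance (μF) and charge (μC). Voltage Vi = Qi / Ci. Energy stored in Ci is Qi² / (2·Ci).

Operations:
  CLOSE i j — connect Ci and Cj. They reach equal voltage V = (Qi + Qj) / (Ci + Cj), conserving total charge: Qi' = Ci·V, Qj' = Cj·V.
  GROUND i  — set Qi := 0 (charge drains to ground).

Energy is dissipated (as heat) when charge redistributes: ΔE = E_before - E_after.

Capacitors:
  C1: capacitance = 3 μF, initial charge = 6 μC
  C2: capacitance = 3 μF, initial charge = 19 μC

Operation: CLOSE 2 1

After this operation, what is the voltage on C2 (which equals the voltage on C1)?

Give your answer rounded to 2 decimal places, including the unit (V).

Initial: C1(3μF, Q=6μC, V=2.00V), C2(3μF, Q=19μC, V=6.33V)
Op 1: CLOSE 2-1: Q_total=25.00, C_total=6.00, V=4.17; Q2=12.50, Q1=12.50; dissipated=14.083

Answer: 4.17 V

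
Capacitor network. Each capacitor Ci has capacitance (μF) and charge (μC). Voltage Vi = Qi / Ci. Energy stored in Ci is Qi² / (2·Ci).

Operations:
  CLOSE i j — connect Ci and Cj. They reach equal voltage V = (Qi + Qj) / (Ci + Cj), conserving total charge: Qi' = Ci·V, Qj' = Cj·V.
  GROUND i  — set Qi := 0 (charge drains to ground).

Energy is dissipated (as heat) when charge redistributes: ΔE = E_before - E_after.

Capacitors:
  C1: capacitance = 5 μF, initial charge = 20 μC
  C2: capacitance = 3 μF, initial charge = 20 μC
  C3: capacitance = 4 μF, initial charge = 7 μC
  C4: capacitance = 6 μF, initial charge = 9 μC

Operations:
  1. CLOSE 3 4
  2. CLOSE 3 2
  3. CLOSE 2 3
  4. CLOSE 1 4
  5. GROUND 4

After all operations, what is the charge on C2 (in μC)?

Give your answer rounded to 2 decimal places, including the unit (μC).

Initial: C1(5μF, Q=20μC, V=4.00V), C2(3μF, Q=20μC, V=6.67V), C3(4μF, Q=7μC, V=1.75V), C4(6μF, Q=9μC, V=1.50V)
Op 1: CLOSE 3-4: Q_total=16.00, C_total=10.00, V=1.60; Q3=6.40, Q4=9.60; dissipated=0.075
Op 2: CLOSE 3-2: Q_total=26.40, C_total=7.00, V=3.77; Q3=15.09, Q2=11.31; dissipated=22.004
Op 3: CLOSE 2-3: Q_total=26.40, C_total=7.00, V=3.77; Q2=11.31, Q3=15.09; dissipated=0.000
Op 4: CLOSE 1-4: Q_total=29.60, C_total=11.00, V=2.69; Q1=13.45, Q4=16.15; dissipated=7.855
Op 5: GROUND 4: Q4=0; energy lost=21.723
Final charges: Q1=13.45, Q2=11.31, Q3=15.09, Q4=0.00

Answer: 11.31 μC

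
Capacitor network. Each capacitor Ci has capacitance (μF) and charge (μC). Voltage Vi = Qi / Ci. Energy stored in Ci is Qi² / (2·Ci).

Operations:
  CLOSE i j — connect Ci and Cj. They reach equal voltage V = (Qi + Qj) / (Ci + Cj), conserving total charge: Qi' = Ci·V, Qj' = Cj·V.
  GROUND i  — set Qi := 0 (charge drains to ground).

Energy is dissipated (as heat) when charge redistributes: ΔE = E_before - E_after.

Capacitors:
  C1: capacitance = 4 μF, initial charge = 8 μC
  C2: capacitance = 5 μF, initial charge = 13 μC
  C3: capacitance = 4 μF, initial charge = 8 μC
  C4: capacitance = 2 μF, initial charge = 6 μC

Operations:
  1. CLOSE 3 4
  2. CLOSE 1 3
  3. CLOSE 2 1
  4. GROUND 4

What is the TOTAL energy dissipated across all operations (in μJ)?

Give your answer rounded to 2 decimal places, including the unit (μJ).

Initial: C1(4μF, Q=8μC, V=2.00V), C2(5μF, Q=13μC, V=2.60V), C3(4μF, Q=8μC, V=2.00V), C4(2μF, Q=6μC, V=3.00V)
Op 1: CLOSE 3-4: Q_total=14.00, C_total=6.00, V=2.33; Q3=9.33, Q4=4.67; dissipated=0.667
Op 2: CLOSE 1-3: Q_total=17.33, C_total=8.00, V=2.17; Q1=8.67, Q3=8.67; dissipated=0.111
Op 3: CLOSE 2-1: Q_total=21.67, C_total=9.00, V=2.41; Q2=12.04, Q1=9.63; dissipated=0.209
Op 4: GROUND 4: Q4=0; energy lost=5.444
Total dissipated: 6.431 μJ

Answer: 6.43 μJ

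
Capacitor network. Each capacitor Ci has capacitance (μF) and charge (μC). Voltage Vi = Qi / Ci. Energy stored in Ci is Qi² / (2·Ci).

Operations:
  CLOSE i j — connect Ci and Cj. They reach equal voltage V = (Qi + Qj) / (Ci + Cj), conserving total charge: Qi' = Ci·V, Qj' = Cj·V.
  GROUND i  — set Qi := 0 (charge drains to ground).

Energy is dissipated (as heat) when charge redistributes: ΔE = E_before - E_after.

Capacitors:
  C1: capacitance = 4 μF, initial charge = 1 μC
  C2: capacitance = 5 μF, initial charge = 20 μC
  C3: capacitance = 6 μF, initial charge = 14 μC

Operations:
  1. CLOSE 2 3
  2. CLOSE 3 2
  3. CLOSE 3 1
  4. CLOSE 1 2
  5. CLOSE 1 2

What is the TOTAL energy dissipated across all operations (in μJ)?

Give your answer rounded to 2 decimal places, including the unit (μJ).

Answer: 14.91 μJ

Derivation:
Initial: C1(4μF, Q=1μC, V=0.25V), C2(5μF, Q=20μC, V=4.00V), C3(6μF, Q=14μC, V=2.33V)
Op 1: CLOSE 2-3: Q_total=34.00, C_total=11.00, V=3.09; Q2=15.45, Q3=18.55; dissipated=3.788
Op 2: CLOSE 3-2: Q_total=34.00, C_total=11.00, V=3.09; Q3=18.55, Q2=15.45; dissipated=0.000
Op 3: CLOSE 3-1: Q_total=19.55, C_total=10.00, V=1.95; Q3=11.73, Q1=7.82; dissipated=9.685
Op 4: CLOSE 1-2: Q_total=23.27, C_total=9.00, V=2.59; Q1=10.34, Q2=12.93; dissipated=1.435
Op 5: CLOSE 1-2: Q_total=23.27, C_total=9.00, V=2.59; Q1=10.34, Q2=12.93; dissipated=0.000
Total dissipated: 14.908 μJ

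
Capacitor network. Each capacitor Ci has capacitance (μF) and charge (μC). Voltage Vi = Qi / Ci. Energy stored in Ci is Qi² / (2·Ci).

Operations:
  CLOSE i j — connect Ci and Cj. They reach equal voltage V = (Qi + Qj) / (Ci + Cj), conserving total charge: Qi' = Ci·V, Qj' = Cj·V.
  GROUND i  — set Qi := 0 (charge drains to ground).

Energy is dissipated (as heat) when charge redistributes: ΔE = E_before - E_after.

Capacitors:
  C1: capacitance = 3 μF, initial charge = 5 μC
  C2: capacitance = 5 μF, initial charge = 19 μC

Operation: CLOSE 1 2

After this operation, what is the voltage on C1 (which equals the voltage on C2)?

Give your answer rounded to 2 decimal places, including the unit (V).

Answer: 3.00 V

Derivation:
Initial: C1(3μF, Q=5μC, V=1.67V), C2(5μF, Q=19μC, V=3.80V)
Op 1: CLOSE 1-2: Q_total=24.00, C_total=8.00, V=3.00; Q1=9.00, Q2=15.00; dissipated=4.267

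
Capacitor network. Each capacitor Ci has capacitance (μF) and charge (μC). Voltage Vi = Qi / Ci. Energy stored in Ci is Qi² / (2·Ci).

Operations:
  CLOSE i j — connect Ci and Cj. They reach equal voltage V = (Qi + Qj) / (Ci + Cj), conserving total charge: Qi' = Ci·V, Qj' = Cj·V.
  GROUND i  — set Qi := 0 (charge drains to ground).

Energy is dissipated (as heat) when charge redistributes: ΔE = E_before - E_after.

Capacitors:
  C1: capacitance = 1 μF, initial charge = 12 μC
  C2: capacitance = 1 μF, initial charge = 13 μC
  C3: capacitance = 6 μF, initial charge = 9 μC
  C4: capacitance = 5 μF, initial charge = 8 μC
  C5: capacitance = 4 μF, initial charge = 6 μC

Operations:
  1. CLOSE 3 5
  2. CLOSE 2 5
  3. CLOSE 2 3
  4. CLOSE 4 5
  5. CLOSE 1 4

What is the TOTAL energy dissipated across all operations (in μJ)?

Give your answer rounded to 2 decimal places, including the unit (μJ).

Answer: 97.54 μJ

Derivation:
Initial: C1(1μF, Q=12μC, V=12.00V), C2(1μF, Q=13μC, V=13.00V), C3(6μF, Q=9μC, V=1.50V), C4(5μF, Q=8μC, V=1.60V), C5(4μF, Q=6μC, V=1.50V)
Op 1: CLOSE 3-5: Q_total=15.00, C_total=10.00, V=1.50; Q3=9.00, Q5=6.00; dissipated=0.000
Op 2: CLOSE 2-5: Q_total=19.00, C_total=5.00, V=3.80; Q2=3.80, Q5=15.20; dissipated=52.900
Op 3: CLOSE 2-3: Q_total=12.80, C_total=7.00, V=1.83; Q2=1.83, Q3=10.97; dissipated=2.267
Op 4: CLOSE 4-5: Q_total=23.20, C_total=9.00, V=2.58; Q4=12.89, Q5=10.31; dissipated=5.378
Op 5: CLOSE 1-4: Q_total=24.89, C_total=6.00, V=4.15; Q1=4.15, Q4=20.74; dissipated=36.991
Total dissipated: 97.536 μJ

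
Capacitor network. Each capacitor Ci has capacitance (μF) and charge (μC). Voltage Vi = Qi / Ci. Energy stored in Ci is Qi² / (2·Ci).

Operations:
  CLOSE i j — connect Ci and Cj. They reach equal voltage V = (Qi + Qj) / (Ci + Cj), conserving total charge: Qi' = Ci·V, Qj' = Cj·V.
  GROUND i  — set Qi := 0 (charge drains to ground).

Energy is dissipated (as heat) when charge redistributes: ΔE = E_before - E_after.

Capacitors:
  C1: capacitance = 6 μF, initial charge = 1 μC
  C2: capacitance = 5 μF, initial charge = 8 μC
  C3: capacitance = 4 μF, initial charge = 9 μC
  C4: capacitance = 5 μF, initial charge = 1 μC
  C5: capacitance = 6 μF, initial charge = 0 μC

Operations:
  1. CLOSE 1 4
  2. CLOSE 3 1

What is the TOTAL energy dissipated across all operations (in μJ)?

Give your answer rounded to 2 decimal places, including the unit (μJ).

Initial: C1(6μF, Q=1μC, V=0.17V), C2(5μF, Q=8μC, V=1.60V), C3(4μF, Q=9μC, V=2.25V), C4(5μF, Q=1μC, V=0.20V), C5(6μF, Q=0μC, V=0.00V)
Op 1: CLOSE 1-4: Q_total=2.00, C_total=11.00, V=0.18; Q1=1.09, Q4=0.91; dissipated=0.002
Op 2: CLOSE 3-1: Q_total=10.09, C_total=10.00, V=1.01; Q3=4.04, Q1=6.05; dissipated=5.133
Total dissipated: 5.134 μJ

Answer: 5.13 μJ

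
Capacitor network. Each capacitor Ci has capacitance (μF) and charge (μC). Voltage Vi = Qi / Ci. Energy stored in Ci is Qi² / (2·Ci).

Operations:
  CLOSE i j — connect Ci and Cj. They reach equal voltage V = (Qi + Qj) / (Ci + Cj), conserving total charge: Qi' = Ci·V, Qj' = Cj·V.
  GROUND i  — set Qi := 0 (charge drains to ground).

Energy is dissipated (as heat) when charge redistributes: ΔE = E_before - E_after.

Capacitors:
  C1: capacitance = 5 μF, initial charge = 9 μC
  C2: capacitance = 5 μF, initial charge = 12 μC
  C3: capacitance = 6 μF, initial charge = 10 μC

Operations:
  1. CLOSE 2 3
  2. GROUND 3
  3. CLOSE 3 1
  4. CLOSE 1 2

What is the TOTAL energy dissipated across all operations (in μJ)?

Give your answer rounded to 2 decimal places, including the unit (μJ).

Initial: C1(5μF, Q=9μC, V=1.80V), C2(5μF, Q=12μC, V=2.40V), C3(6μF, Q=10μC, V=1.67V)
Op 1: CLOSE 2-3: Q_total=22.00, C_total=11.00, V=2.00; Q2=10.00, Q3=12.00; dissipated=0.733
Op 2: GROUND 3: Q3=0; energy lost=12.000
Op 3: CLOSE 3-1: Q_total=9.00, C_total=11.00, V=0.82; Q3=4.91, Q1=4.09; dissipated=4.418
Op 4: CLOSE 1-2: Q_total=14.09, C_total=10.00, V=1.41; Q1=7.05, Q2=7.05; dissipated=1.746
Total dissipated: 18.897 μJ

Answer: 18.90 μJ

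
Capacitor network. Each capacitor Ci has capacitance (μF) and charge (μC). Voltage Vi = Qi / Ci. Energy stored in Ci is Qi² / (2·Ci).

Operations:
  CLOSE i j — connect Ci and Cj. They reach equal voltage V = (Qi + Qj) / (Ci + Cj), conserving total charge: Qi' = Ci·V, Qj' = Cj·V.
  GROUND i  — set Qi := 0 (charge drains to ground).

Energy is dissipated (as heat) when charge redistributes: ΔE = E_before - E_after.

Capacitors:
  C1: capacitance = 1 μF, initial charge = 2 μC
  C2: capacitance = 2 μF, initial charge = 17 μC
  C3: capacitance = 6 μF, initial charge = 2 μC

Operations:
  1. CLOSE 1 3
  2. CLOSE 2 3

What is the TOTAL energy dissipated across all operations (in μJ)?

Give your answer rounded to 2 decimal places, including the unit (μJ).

Initial: C1(1μF, Q=2μC, V=2.00V), C2(2μF, Q=17μC, V=8.50V), C3(6μF, Q=2μC, V=0.33V)
Op 1: CLOSE 1-3: Q_total=4.00, C_total=7.00, V=0.57; Q1=0.57, Q3=3.43; dissipated=1.190
Op 2: CLOSE 2-3: Q_total=20.43, C_total=8.00, V=2.55; Q2=5.11, Q3=15.32; dissipated=47.147
Total dissipated: 48.337 μJ

Answer: 48.34 μJ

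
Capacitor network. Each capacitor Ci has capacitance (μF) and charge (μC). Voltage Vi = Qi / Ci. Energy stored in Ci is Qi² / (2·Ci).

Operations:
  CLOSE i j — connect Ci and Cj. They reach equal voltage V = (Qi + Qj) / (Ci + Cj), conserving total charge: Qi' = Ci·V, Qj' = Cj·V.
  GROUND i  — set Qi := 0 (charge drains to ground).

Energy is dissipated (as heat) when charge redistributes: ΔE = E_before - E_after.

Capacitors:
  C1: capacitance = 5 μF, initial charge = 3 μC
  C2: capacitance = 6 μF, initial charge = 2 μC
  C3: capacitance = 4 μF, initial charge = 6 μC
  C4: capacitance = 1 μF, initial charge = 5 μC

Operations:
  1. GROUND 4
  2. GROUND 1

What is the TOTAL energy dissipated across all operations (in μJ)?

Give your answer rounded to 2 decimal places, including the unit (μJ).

Initial: C1(5μF, Q=3μC, V=0.60V), C2(6μF, Q=2μC, V=0.33V), C3(4μF, Q=6μC, V=1.50V), C4(1μF, Q=5μC, V=5.00V)
Op 1: GROUND 4: Q4=0; energy lost=12.500
Op 2: GROUND 1: Q1=0; energy lost=0.900
Total dissipated: 13.400 μJ

Answer: 13.40 μJ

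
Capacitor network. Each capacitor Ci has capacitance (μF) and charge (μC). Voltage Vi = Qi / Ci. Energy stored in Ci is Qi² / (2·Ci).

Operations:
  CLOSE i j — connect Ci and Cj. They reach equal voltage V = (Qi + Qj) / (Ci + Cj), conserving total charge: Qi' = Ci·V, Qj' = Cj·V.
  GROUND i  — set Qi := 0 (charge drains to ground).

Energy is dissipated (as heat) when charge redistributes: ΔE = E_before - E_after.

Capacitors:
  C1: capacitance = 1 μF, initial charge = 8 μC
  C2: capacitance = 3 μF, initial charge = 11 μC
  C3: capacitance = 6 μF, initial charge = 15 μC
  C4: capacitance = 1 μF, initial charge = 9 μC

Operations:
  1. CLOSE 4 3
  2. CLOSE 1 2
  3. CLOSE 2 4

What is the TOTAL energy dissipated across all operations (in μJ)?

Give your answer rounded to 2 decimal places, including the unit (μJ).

Answer: 25.80 μJ

Derivation:
Initial: C1(1μF, Q=8μC, V=8.00V), C2(3μF, Q=11μC, V=3.67V), C3(6μF, Q=15μC, V=2.50V), C4(1μF, Q=9μC, V=9.00V)
Op 1: CLOSE 4-3: Q_total=24.00, C_total=7.00, V=3.43; Q4=3.43, Q3=20.57; dissipated=18.107
Op 2: CLOSE 1-2: Q_total=19.00, C_total=4.00, V=4.75; Q1=4.75, Q2=14.25; dissipated=7.042
Op 3: CLOSE 2-4: Q_total=17.68, C_total=4.00, V=4.42; Q2=13.26, Q4=4.42; dissipated=0.655
Total dissipated: 25.804 μJ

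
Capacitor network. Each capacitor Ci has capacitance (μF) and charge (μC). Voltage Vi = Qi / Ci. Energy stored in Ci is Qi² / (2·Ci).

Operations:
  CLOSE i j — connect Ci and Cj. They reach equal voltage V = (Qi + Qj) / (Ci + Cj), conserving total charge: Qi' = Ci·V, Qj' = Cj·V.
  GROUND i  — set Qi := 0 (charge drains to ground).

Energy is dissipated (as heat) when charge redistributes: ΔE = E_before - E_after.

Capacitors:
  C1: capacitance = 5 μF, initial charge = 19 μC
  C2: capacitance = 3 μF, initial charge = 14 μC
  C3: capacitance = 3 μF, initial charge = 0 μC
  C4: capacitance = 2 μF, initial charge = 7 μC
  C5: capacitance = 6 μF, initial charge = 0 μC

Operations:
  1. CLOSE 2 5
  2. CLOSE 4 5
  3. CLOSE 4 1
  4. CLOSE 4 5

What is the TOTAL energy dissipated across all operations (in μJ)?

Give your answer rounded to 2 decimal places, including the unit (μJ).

Answer: 28.00 μJ

Derivation:
Initial: C1(5μF, Q=19μC, V=3.80V), C2(3μF, Q=14μC, V=4.67V), C3(3μF, Q=0μC, V=0.00V), C4(2μF, Q=7μC, V=3.50V), C5(6μF, Q=0μC, V=0.00V)
Op 1: CLOSE 2-5: Q_total=14.00, C_total=9.00, V=1.56; Q2=4.67, Q5=9.33; dissipated=21.778
Op 2: CLOSE 4-5: Q_total=16.33, C_total=8.00, V=2.04; Q4=4.08, Q5=12.25; dissipated=2.836
Op 3: CLOSE 4-1: Q_total=23.08, C_total=7.00, V=3.30; Q4=6.60, Q1=16.49; dissipated=2.208
Op 4: CLOSE 4-5: Q_total=18.85, C_total=8.00, V=2.36; Q4=4.71, Q5=14.13; dissipated=1.183
Total dissipated: 28.005 μJ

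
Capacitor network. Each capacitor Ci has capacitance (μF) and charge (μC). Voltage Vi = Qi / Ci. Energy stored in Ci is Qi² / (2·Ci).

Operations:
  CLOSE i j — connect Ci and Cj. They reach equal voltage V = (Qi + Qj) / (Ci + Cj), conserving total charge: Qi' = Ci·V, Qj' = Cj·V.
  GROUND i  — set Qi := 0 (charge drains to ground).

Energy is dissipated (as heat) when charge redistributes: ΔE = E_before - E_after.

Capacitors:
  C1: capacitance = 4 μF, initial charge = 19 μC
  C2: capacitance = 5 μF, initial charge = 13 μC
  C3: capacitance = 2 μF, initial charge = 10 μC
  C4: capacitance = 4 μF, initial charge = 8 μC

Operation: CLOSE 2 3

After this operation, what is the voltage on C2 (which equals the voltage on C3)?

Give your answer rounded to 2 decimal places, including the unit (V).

Answer: 3.29 V

Derivation:
Initial: C1(4μF, Q=19μC, V=4.75V), C2(5μF, Q=13μC, V=2.60V), C3(2μF, Q=10μC, V=5.00V), C4(4μF, Q=8μC, V=2.00V)
Op 1: CLOSE 2-3: Q_total=23.00, C_total=7.00, V=3.29; Q2=16.43, Q3=6.57; dissipated=4.114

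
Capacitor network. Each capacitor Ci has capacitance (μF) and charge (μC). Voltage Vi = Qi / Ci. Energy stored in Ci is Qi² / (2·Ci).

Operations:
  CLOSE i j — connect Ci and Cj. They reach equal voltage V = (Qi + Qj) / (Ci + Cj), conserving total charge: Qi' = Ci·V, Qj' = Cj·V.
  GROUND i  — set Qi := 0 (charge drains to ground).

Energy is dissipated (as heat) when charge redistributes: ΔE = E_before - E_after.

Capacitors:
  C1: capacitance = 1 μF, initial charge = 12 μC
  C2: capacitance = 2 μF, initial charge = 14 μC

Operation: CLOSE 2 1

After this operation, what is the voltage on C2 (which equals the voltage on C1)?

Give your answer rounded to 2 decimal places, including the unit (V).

Answer: 8.67 V

Derivation:
Initial: C1(1μF, Q=12μC, V=12.00V), C2(2μF, Q=14μC, V=7.00V)
Op 1: CLOSE 2-1: Q_total=26.00, C_total=3.00, V=8.67; Q2=17.33, Q1=8.67; dissipated=8.333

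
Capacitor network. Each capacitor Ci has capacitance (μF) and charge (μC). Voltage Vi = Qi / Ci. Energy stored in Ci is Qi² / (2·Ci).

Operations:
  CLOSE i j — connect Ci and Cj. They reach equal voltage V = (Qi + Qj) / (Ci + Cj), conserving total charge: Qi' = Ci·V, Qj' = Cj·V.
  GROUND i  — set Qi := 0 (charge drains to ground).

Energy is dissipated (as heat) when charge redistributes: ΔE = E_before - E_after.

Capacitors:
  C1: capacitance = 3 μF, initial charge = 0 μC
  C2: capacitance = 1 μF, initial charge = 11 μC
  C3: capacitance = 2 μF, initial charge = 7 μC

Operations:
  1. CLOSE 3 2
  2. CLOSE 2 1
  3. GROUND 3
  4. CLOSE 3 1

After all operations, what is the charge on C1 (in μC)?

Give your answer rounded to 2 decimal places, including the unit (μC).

Initial: C1(3μF, Q=0μC, V=0.00V), C2(1μF, Q=11μC, V=11.00V), C3(2μF, Q=7μC, V=3.50V)
Op 1: CLOSE 3-2: Q_total=18.00, C_total=3.00, V=6.00; Q3=12.00, Q2=6.00; dissipated=18.750
Op 2: CLOSE 2-1: Q_total=6.00, C_total=4.00, V=1.50; Q2=1.50, Q1=4.50; dissipated=13.500
Op 3: GROUND 3: Q3=0; energy lost=36.000
Op 4: CLOSE 3-1: Q_total=4.50, C_total=5.00, V=0.90; Q3=1.80, Q1=2.70; dissipated=1.350
Final charges: Q1=2.70, Q2=1.50, Q3=1.80

Answer: 2.70 μC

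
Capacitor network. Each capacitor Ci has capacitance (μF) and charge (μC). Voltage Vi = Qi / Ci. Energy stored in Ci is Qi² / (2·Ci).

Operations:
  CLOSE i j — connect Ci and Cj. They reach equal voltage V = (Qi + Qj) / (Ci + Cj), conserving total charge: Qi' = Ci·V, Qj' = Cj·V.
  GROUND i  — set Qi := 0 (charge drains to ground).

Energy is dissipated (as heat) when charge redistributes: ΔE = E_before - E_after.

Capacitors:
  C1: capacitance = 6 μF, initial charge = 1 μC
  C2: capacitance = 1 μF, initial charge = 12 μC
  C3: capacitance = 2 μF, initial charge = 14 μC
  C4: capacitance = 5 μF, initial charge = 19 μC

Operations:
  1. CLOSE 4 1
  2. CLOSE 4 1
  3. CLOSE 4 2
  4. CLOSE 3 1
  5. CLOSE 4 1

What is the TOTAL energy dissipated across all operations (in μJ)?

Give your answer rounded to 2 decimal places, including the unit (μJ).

Answer: 81.56 μJ

Derivation:
Initial: C1(6μF, Q=1μC, V=0.17V), C2(1μF, Q=12μC, V=12.00V), C3(2μF, Q=14μC, V=7.00V), C4(5μF, Q=19μC, V=3.80V)
Op 1: CLOSE 4-1: Q_total=20.00, C_total=11.00, V=1.82; Q4=9.09, Q1=10.91; dissipated=18.002
Op 2: CLOSE 4-1: Q_total=20.00, C_total=11.00, V=1.82; Q4=9.09, Q1=10.91; dissipated=0.000
Op 3: CLOSE 4-2: Q_total=21.09, C_total=6.00, V=3.52; Q4=17.58, Q2=3.52; dissipated=43.196
Op 4: CLOSE 3-1: Q_total=24.91, C_total=8.00, V=3.11; Q3=6.23, Q1=18.68; dissipated=20.138
Op 5: CLOSE 4-1: Q_total=36.26, C_total=11.00, V=3.30; Q4=16.48, Q1=19.78; dissipated=0.220
Total dissipated: 81.555 μJ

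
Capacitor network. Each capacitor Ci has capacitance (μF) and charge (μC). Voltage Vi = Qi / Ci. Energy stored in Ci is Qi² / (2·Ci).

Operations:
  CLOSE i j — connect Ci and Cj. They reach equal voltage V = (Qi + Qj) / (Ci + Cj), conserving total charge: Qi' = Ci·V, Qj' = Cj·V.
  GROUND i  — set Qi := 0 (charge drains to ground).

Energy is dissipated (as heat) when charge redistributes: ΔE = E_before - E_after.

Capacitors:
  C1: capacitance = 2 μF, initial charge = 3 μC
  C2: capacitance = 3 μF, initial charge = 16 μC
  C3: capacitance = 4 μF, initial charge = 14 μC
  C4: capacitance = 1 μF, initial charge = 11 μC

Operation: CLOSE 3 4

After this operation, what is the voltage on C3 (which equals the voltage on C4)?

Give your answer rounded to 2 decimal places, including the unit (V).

Initial: C1(2μF, Q=3μC, V=1.50V), C2(3μF, Q=16μC, V=5.33V), C3(4μF, Q=14μC, V=3.50V), C4(1μF, Q=11μC, V=11.00V)
Op 1: CLOSE 3-4: Q_total=25.00, C_total=5.00, V=5.00; Q3=20.00, Q4=5.00; dissipated=22.500

Answer: 5.00 V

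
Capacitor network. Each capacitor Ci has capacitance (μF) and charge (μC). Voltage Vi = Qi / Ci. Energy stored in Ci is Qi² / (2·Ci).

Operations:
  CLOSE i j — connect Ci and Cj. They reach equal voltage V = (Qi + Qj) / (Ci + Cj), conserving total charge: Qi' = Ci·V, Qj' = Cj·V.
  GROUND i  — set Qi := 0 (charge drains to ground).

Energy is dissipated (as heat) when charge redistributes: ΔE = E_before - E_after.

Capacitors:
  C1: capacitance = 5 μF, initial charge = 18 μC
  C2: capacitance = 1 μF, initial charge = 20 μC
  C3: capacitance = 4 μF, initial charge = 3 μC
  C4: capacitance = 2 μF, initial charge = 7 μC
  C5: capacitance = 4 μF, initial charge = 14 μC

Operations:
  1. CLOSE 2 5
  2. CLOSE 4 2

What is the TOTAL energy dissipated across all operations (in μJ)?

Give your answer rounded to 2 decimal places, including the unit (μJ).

Answer: 112.53 μJ

Derivation:
Initial: C1(5μF, Q=18μC, V=3.60V), C2(1μF, Q=20μC, V=20.00V), C3(4μF, Q=3μC, V=0.75V), C4(2μF, Q=7μC, V=3.50V), C5(4μF, Q=14μC, V=3.50V)
Op 1: CLOSE 2-5: Q_total=34.00, C_total=5.00, V=6.80; Q2=6.80, Q5=27.20; dissipated=108.900
Op 2: CLOSE 4-2: Q_total=13.80, C_total=3.00, V=4.60; Q4=9.20, Q2=4.60; dissipated=3.630
Total dissipated: 112.530 μJ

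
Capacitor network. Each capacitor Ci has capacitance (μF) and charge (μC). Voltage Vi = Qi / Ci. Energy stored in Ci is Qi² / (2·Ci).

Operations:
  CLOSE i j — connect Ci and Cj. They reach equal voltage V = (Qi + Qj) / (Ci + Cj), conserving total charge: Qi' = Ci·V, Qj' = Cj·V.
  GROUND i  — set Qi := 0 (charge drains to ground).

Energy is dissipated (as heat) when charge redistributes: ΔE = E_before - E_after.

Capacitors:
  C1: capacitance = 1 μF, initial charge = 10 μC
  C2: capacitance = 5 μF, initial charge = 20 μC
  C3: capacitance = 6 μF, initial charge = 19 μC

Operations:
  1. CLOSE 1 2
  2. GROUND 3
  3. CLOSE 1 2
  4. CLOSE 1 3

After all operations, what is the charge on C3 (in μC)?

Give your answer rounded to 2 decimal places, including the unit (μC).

Initial: C1(1μF, Q=10μC, V=10.00V), C2(5μF, Q=20μC, V=4.00V), C3(6μF, Q=19μC, V=3.17V)
Op 1: CLOSE 1-2: Q_total=30.00, C_total=6.00, V=5.00; Q1=5.00, Q2=25.00; dissipated=15.000
Op 2: GROUND 3: Q3=0; energy lost=30.083
Op 3: CLOSE 1-2: Q_total=30.00, C_total=6.00, V=5.00; Q1=5.00, Q2=25.00; dissipated=0.000
Op 4: CLOSE 1-3: Q_total=5.00, C_total=7.00, V=0.71; Q1=0.71, Q3=4.29; dissipated=10.714
Final charges: Q1=0.71, Q2=25.00, Q3=4.29

Answer: 4.29 μC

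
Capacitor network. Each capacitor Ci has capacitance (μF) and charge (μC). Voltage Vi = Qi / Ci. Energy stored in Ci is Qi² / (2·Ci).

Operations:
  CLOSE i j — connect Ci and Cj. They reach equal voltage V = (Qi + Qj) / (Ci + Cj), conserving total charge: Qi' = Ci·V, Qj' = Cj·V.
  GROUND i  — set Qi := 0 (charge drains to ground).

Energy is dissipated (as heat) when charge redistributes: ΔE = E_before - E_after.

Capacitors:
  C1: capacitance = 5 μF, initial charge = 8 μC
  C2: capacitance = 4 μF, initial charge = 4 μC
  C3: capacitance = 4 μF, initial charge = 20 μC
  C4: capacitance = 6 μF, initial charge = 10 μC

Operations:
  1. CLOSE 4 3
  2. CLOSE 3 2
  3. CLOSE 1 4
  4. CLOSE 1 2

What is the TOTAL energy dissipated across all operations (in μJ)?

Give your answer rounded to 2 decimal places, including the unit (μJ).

Initial: C1(5μF, Q=8μC, V=1.60V), C2(4μF, Q=4μC, V=1.00V), C3(4μF, Q=20μC, V=5.00V), C4(6μF, Q=10μC, V=1.67V)
Op 1: CLOSE 4-3: Q_total=30.00, C_total=10.00, V=3.00; Q4=18.00, Q3=12.00; dissipated=13.333
Op 2: CLOSE 3-2: Q_total=16.00, C_total=8.00, V=2.00; Q3=8.00, Q2=8.00; dissipated=4.000
Op 3: CLOSE 1-4: Q_total=26.00, C_total=11.00, V=2.36; Q1=11.82, Q4=14.18; dissipated=2.673
Op 4: CLOSE 1-2: Q_total=19.82, C_total=9.00, V=2.20; Q1=11.01, Q2=8.81; dissipated=0.147
Total dissipated: 20.153 μJ

Answer: 20.15 μJ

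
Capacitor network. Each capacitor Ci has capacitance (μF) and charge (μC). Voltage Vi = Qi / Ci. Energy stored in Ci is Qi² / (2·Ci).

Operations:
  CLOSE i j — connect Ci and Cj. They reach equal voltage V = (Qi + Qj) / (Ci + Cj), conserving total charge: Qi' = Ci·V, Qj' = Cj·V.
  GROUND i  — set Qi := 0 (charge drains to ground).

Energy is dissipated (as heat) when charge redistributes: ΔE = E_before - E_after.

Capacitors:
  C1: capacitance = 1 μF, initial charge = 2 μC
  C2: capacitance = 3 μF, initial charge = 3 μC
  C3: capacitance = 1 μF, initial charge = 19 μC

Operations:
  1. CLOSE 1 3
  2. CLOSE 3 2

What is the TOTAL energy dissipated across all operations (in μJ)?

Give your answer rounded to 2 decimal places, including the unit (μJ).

Initial: C1(1μF, Q=2μC, V=2.00V), C2(3μF, Q=3μC, V=1.00V), C3(1μF, Q=19μC, V=19.00V)
Op 1: CLOSE 1-3: Q_total=21.00, C_total=2.00, V=10.50; Q1=10.50, Q3=10.50; dissipated=72.250
Op 2: CLOSE 3-2: Q_total=13.50, C_total=4.00, V=3.38; Q3=3.38, Q2=10.12; dissipated=33.844
Total dissipated: 106.094 μJ

Answer: 106.09 μJ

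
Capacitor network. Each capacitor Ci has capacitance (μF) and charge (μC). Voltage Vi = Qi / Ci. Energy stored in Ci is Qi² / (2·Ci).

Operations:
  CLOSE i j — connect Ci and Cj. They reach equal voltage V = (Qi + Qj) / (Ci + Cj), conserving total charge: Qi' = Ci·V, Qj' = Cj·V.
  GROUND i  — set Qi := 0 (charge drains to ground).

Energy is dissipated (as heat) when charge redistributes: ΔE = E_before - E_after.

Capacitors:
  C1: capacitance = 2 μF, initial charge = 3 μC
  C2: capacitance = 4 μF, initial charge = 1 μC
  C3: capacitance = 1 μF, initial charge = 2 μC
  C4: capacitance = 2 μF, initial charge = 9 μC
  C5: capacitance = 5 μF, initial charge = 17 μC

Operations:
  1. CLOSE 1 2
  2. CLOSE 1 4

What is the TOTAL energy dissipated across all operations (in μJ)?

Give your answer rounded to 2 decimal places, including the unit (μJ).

Answer: 8.39 μJ

Derivation:
Initial: C1(2μF, Q=3μC, V=1.50V), C2(4μF, Q=1μC, V=0.25V), C3(1μF, Q=2μC, V=2.00V), C4(2μF, Q=9μC, V=4.50V), C5(5μF, Q=17μC, V=3.40V)
Op 1: CLOSE 1-2: Q_total=4.00, C_total=6.00, V=0.67; Q1=1.33, Q2=2.67; dissipated=1.042
Op 2: CLOSE 1-4: Q_total=10.33, C_total=4.00, V=2.58; Q1=5.17, Q4=5.17; dissipated=7.347
Total dissipated: 8.389 μJ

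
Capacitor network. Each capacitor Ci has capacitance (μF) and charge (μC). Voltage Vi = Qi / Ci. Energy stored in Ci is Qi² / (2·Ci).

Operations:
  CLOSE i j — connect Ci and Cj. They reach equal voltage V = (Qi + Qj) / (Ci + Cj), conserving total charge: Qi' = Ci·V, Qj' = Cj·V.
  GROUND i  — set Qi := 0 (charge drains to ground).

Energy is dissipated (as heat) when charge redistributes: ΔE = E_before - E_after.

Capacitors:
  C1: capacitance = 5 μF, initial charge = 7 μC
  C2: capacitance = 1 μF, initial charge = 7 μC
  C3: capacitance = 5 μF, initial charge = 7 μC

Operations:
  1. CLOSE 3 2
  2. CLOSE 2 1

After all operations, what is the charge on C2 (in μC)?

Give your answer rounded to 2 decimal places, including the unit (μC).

Answer: 1.56 μC

Derivation:
Initial: C1(5μF, Q=7μC, V=1.40V), C2(1μF, Q=7μC, V=7.00V), C3(5μF, Q=7μC, V=1.40V)
Op 1: CLOSE 3-2: Q_total=14.00, C_total=6.00, V=2.33; Q3=11.67, Q2=2.33; dissipated=13.067
Op 2: CLOSE 2-1: Q_total=9.33, C_total=6.00, V=1.56; Q2=1.56, Q1=7.78; dissipated=0.363
Final charges: Q1=7.78, Q2=1.56, Q3=11.67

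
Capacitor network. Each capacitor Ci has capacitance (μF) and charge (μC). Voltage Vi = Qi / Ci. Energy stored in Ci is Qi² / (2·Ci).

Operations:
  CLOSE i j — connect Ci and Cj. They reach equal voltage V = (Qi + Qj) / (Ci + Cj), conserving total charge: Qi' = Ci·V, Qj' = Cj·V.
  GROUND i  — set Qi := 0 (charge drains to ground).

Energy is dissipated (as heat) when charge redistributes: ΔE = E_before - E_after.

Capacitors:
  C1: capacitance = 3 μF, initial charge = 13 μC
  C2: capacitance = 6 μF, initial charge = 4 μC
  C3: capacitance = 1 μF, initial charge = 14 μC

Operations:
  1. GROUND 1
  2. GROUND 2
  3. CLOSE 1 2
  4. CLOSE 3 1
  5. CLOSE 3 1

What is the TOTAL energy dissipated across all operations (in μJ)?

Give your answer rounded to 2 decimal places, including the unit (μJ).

Initial: C1(3μF, Q=13μC, V=4.33V), C2(6μF, Q=4μC, V=0.67V), C3(1μF, Q=14μC, V=14.00V)
Op 1: GROUND 1: Q1=0; energy lost=28.167
Op 2: GROUND 2: Q2=0; energy lost=1.333
Op 3: CLOSE 1-2: Q_total=0.00, C_total=9.00, V=0.00; Q1=0.00, Q2=0.00; dissipated=0.000
Op 4: CLOSE 3-1: Q_total=14.00, C_total=4.00, V=3.50; Q3=3.50, Q1=10.50; dissipated=73.500
Op 5: CLOSE 3-1: Q_total=14.00, C_total=4.00, V=3.50; Q3=3.50, Q1=10.50; dissipated=0.000
Total dissipated: 103.000 μJ

Answer: 103.00 μJ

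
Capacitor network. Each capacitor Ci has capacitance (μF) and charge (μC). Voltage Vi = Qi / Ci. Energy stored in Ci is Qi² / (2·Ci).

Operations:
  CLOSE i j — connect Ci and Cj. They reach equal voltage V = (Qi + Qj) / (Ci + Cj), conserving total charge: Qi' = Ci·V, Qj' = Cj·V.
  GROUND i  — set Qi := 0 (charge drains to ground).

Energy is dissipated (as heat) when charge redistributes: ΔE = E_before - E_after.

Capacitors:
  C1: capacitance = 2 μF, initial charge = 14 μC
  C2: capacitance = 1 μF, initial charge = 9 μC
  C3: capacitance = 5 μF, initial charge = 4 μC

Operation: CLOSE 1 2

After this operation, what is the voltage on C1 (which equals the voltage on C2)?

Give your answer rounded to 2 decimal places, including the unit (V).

Initial: C1(2μF, Q=14μC, V=7.00V), C2(1μF, Q=9μC, V=9.00V), C3(5μF, Q=4μC, V=0.80V)
Op 1: CLOSE 1-2: Q_total=23.00, C_total=3.00, V=7.67; Q1=15.33, Q2=7.67; dissipated=1.333

Answer: 7.67 V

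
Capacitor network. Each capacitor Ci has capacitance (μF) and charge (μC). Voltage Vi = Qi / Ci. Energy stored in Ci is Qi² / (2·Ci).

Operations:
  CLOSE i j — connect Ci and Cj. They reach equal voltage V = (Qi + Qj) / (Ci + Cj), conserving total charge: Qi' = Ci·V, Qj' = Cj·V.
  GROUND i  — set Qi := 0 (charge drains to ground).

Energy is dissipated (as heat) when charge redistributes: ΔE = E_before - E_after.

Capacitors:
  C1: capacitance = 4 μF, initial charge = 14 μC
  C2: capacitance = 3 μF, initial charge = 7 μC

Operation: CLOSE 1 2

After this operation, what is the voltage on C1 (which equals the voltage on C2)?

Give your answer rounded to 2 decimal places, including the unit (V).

Answer: 3.00 V

Derivation:
Initial: C1(4μF, Q=14μC, V=3.50V), C2(3μF, Q=7μC, V=2.33V)
Op 1: CLOSE 1-2: Q_total=21.00, C_total=7.00, V=3.00; Q1=12.00, Q2=9.00; dissipated=1.167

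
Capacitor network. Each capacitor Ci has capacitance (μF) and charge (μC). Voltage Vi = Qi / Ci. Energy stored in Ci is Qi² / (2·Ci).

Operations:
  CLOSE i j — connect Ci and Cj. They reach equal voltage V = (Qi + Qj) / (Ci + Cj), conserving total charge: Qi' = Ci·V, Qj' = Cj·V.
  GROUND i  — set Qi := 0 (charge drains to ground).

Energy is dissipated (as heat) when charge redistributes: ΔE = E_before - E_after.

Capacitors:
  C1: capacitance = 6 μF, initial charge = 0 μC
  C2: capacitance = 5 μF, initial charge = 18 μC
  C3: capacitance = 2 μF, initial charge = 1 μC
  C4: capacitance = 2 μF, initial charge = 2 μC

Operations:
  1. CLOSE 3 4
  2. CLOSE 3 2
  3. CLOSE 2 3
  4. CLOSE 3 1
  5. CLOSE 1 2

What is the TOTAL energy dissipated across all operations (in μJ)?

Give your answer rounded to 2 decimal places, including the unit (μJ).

Initial: C1(6μF, Q=0μC, V=0.00V), C2(5μF, Q=18μC, V=3.60V), C3(2μF, Q=1μC, V=0.50V), C4(2μF, Q=2μC, V=1.00V)
Op 1: CLOSE 3-4: Q_total=3.00, C_total=4.00, V=0.75; Q3=1.50, Q4=1.50; dissipated=0.125
Op 2: CLOSE 3-2: Q_total=19.50, C_total=7.00, V=2.79; Q3=5.57, Q2=13.93; dissipated=5.802
Op 3: CLOSE 2-3: Q_total=19.50, C_total=7.00, V=2.79; Q2=13.93, Q3=5.57; dissipated=0.000
Op 4: CLOSE 3-1: Q_total=5.57, C_total=8.00, V=0.70; Q3=1.39, Q1=4.18; dissipated=5.820
Op 5: CLOSE 1-2: Q_total=18.11, C_total=11.00, V=1.65; Q1=9.88, Q2=8.23; dissipated=5.952
Total dissipated: 17.699 μJ

Answer: 17.70 μJ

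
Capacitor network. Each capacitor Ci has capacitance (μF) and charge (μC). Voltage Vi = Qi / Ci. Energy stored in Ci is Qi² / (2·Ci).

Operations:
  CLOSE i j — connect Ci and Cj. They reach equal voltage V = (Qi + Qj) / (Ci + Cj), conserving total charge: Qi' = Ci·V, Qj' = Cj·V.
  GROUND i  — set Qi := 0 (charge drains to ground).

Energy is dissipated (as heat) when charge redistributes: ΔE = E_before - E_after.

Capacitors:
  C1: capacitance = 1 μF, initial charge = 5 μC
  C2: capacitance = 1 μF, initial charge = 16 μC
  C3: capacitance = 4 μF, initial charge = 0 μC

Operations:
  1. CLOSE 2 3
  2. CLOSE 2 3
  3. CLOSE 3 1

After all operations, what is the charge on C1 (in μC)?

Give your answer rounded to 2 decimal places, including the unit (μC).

Answer: 3.56 μC

Derivation:
Initial: C1(1μF, Q=5μC, V=5.00V), C2(1μF, Q=16μC, V=16.00V), C3(4μF, Q=0μC, V=0.00V)
Op 1: CLOSE 2-3: Q_total=16.00, C_total=5.00, V=3.20; Q2=3.20, Q3=12.80; dissipated=102.400
Op 2: CLOSE 2-3: Q_total=16.00, C_total=5.00, V=3.20; Q2=3.20, Q3=12.80; dissipated=0.000
Op 3: CLOSE 3-1: Q_total=17.80, C_total=5.00, V=3.56; Q3=14.24, Q1=3.56; dissipated=1.296
Final charges: Q1=3.56, Q2=3.20, Q3=14.24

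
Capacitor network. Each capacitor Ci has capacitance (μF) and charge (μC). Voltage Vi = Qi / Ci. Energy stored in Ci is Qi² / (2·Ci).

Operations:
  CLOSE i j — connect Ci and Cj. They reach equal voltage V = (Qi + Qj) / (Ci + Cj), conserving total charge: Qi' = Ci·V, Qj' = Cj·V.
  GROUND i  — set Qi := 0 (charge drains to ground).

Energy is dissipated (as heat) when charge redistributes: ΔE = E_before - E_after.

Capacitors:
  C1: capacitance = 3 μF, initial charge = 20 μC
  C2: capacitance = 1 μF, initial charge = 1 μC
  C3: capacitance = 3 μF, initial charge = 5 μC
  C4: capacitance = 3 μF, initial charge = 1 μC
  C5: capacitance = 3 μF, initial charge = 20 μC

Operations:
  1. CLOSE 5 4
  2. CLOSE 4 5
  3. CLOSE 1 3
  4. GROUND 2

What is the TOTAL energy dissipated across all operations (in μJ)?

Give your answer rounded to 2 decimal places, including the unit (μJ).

Answer: 49.33 μJ

Derivation:
Initial: C1(3μF, Q=20μC, V=6.67V), C2(1μF, Q=1μC, V=1.00V), C3(3μF, Q=5μC, V=1.67V), C4(3μF, Q=1μC, V=0.33V), C5(3μF, Q=20μC, V=6.67V)
Op 1: CLOSE 5-4: Q_total=21.00, C_total=6.00, V=3.50; Q5=10.50, Q4=10.50; dissipated=30.083
Op 2: CLOSE 4-5: Q_total=21.00, C_total=6.00, V=3.50; Q4=10.50, Q5=10.50; dissipated=0.000
Op 3: CLOSE 1-3: Q_total=25.00, C_total=6.00, V=4.17; Q1=12.50, Q3=12.50; dissipated=18.750
Op 4: GROUND 2: Q2=0; energy lost=0.500
Total dissipated: 49.333 μJ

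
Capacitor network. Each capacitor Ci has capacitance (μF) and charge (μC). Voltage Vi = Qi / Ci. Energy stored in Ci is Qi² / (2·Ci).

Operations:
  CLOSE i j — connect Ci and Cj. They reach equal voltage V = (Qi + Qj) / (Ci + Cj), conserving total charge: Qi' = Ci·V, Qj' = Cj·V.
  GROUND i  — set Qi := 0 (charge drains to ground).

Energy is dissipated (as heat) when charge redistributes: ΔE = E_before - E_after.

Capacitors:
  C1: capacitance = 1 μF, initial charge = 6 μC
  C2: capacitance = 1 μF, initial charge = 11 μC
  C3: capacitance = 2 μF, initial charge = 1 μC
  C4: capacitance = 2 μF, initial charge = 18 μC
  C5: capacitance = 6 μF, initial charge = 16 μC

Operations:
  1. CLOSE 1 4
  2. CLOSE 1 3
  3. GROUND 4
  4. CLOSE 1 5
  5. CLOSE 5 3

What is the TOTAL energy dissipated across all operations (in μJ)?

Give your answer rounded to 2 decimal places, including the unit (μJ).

Answer: 85.86 μJ

Derivation:
Initial: C1(1μF, Q=6μC, V=6.00V), C2(1μF, Q=11μC, V=11.00V), C3(2μF, Q=1μC, V=0.50V), C4(2μF, Q=18μC, V=9.00V), C5(6μF, Q=16μC, V=2.67V)
Op 1: CLOSE 1-4: Q_total=24.00, C_total=3.00, V=8.00; Q1=8.00, Q4=16.00; dissipated=3.000
Op 2: CLOSE 1-3: Q_total=9.00, C_total=3.00, V=3.00; Q1=3.00, Q3=6.00; dissipated=18.750
Op 3: GROUND 4: Q4=0; energy lost=64.000
Op 4: CLOSE 1-5: Q_total=19.00, C_total=7.00, V=2.71; Q1=2.71, Q5=16.29; dissipated=0.048
Op 5: CLOSE 5-3: Q_total=22.29, C_total=8.00, V=2.79; Q5=16.71, Q3=5.57; dissipated=0.061
Total dissipated: 85.859 μJ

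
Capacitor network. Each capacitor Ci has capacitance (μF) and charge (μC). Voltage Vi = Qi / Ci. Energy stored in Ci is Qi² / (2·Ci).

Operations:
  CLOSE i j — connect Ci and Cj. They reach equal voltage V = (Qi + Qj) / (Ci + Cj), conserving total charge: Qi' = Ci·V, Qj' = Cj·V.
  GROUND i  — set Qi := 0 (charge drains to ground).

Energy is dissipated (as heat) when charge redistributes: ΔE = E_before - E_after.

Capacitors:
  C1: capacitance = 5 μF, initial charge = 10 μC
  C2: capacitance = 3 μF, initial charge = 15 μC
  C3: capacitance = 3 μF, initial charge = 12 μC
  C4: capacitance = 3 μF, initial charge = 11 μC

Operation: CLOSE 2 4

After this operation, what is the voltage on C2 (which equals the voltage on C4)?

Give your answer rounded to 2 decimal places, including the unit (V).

Initial: C1(5μF, Q=10μC, V=2.00V), C2(3μF, Q=15μC, V=5.00V), C3(3μF, Q=12μC, V=4.00V), C4(3μF, Q=11μC, V=3.67V)
Op 1: CLOSE 2-4: Q_total=26.00, C_total=6.00, V=4.33; Q2=13.00, Q4=13.00; dissipated=1.333

Answer: 4.33 V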